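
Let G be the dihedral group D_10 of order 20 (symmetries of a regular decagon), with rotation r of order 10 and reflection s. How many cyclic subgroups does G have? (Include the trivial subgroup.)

14

A cyclic subgroup of order d is generated by each of its φ(d) elements of order d, so the cyclic subgroups of order d number (#elements of order d)/φ(d).
Cyclic subgroups by order — order 1: 1; order 2: 11; order 5: 1; order 10: 1.
Total: 14.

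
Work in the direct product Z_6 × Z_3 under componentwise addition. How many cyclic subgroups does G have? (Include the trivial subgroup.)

Each element a generates a cyclic subgroup ⟨a⟩; distinct elements may generate the same one (a cyclic group of order d has φ(d) generators).
Cyclic subgroups by order — order 1: 1; order 2: 1; order 3: 4; order 6: 4.
Total: 10.

10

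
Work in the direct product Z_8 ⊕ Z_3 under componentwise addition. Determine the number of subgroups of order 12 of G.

|G| = 24 and 12 | 24, so subgroups of order 12 are possible by Lagrange.
The subgroups of order 12 are: {(0,0), (0,1), (0,2), (2,0), (2,1), (2,2), (4,0), (4,1), (4,2), (6,0), (6,1), (6,2)}.
So G has 1 subgroup of order 12.

1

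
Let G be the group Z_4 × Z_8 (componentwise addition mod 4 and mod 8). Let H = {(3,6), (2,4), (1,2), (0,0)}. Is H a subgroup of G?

|H| = 4 divides |G| = 32, consistent with Lagrange.
H contains the identity, every element's inverse is in H, and H is closed under +: it is a subgroup.
In fact H = ⟨(1,2)⟩.

Yes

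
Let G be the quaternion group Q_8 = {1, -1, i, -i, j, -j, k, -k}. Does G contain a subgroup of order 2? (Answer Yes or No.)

Yes

2 | 8. A subgroup of order 2 is {1, -1}.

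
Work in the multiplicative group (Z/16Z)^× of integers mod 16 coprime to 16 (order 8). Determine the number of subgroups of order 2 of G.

3

|G| = 8 and 2 | 8, so subgroups of order 2 are possible by Lagrange.
The subgroups of order 2 are: {1, 15}; {1, 7}; {1, 9}.
So G has 3 subgroups of order 2.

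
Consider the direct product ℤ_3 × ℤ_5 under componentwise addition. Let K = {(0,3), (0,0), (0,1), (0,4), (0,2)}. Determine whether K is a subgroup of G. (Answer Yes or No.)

|K| = 5 divides |G| = 15, consistent with Lagrange.
K contains the identity, every element's inverse is in K, and K is closed under +: it is a subgroup.
In fact K = ⟨(0,1)⟩.

Yes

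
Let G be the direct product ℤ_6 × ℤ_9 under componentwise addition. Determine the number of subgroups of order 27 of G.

|G| = 54 and 27 | 54, so subgroups of order 27 are possible by Lagrange.
The subgroups of order 27 are: {(0,0), (0,1), (0,2), (0,3), (0,4), (0,5), (0,6), (0,7), (0,8), (2,0), (2,1), (2,2), (2,3), (2,4), (2,5), (2,6), (2,7), (2,8), (4,0), (4,1), (4,2), (4,3), (4,4), (4,5), (4,6), (4,7), (4,8)}.
So G has 1 subgroup of order 27.

1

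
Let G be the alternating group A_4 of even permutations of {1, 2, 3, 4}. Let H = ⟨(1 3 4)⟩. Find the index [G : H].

|⟨(1 3 4)⟩| = 3 and |G| = 12.
By Lagrange, [G : H] = |G|/|H| = 12/3 = 4.

4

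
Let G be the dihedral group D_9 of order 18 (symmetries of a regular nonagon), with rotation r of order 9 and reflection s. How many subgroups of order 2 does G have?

9

|G| = 18 and 2 | 18, so subgroups of order 2 are possible by Lagrange.
The subgroups of order 2 are: {e, r^2s}; {e, r^3s}; {e, r^4s}; {e, r^5s}; … (9 in all).
So G has 9 subgroups of order 2.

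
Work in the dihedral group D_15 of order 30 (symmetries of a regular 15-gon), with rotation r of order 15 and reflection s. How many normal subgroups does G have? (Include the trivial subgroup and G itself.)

5

G has 28 subgroups. Checking conjugation-invariance by order — order 1: 1/1 normal; order 2: 0/15 normal; order 3: 1/1 normal; order 5: 1/1 normal; order 6: 0/5 normal; order 10: 0/3 normal; order 15: 1/1 normal; order 30: 1/1 normal.
Total normal subgroups: 5.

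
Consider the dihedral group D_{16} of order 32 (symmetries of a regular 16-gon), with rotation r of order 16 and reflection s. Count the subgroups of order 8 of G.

5

|G| = 32 and 8 | 32, so subgroups of order 8 are possible by Lagrange.
The subgroups of order 8 are: {e, r^2, r^4, r^6, r^8, r^10, r^12, r^14}; {e, r^4, r^8, r^12, r^2s, r^6s, r^10s, r^14s}; {e, r^4, r^8, r^12, r^3s, r^7s, r^11s, r^15s}; {e, r^4, r^8, r^12, s, r^4s, r^8s, r^12s}; … (5 in all).
So G has 5 subgroups of order 8.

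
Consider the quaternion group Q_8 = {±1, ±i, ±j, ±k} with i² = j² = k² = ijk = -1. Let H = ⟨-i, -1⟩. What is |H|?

4

|⟨-i⟩| = 4 and |⟨-1⟩| = 2, so |H| is a multiple of lcm(4, 2) = 4 and divides |G| = 8.
Closing under the operation: H = {1, -1, i, -i}, so |H| = 4.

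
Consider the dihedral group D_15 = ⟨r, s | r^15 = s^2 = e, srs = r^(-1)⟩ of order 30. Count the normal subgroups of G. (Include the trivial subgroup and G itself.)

G has 28 subgroups. Checking conjugation-invariance by order — order 1: 1/1 normal; order 2: 0/15 normal; order 3: 1/1 normal; order 5: 1/1 normal; order 6: 0/5 normal; order 10: 0/3 normal; order 15: 1/1 normal; order 30: 1/1 normal.
Total normal subgroups: 5.

5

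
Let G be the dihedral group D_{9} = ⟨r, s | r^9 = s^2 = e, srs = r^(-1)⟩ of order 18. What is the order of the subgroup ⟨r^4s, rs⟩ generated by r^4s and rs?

|⟨r^4s⟩| = 2 and |⟨rs⟩| = 2, so |H| is a multiple of lcm(2, 2) = 2 and divides |G| = 18.
Closing under the operation: H = {e, r^3, r^6, rs, r^4s, r^7s}, so |H| = 6.

6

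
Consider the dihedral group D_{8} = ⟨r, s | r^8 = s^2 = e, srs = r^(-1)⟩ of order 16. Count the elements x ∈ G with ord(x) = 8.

The elements of order 8 are: r, r^3, r^5, r^7.
That's 4.

4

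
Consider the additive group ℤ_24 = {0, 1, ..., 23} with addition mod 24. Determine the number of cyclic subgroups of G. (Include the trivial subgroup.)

Each element a generates a cyclic subgroup ⟨a⟩; distinct elements may generate the same one (a cyclic group of order d has φ(d) generators).
Cyclic subgroups by order — order 1: 1; order 2: 1; order 3: 1; order 4: 1; order 6: 1; order 8: 1; order 12: 1; order 24: 1.
Total: 8.

8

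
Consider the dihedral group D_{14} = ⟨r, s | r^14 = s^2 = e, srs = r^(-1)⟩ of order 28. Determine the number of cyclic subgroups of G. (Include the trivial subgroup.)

Group the elements of G by the cyclic subgroup they generate; each cyclic subgroup of order d accounts for φ(d) elements.
Cyclic subgroups by order — order 1: 1; order 2: 15; order 7: 1; order 14: 1.
Total: 18.

18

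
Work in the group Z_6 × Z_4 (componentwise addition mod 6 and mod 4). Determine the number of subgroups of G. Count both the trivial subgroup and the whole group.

16

|G| = 24, so by Lagrange every subgroup order divides 24. Divisors: 1, 2, 3, 4, 6, 8, 12, 24.
Subgroups by order — order 1: 1; order 2: 3; order 3: 1; order 4: 3; order 6: 3; order 8: 1; order 12: 3; order 24: 1.
Total: 1 + 3 + 1 + 3 + 3 + 1 + 3 + 1 = 16.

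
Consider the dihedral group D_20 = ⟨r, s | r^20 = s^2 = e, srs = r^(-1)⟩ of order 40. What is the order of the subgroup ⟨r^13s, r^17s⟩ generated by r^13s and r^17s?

|⟨r^13s⟩| = 2 and |⟨r^17s⟩| = 2, so |H| is a multiple of lcm(2, 2) = 2 and divides |G| = 40.
Closing under the operation: H = {e, r^4, r^8, r^12, r^16, rs, r^5s, r^9s, r^13s, r^17s}, so |H| = 10.

10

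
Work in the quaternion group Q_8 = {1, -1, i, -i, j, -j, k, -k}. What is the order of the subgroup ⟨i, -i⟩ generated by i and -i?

4

|⟨i⟩| = 4 and |⟨-i⟩| = 4, so |H| is a multiple of lcm(4, 4) = 4 and divides |G| = 8.
Closing under the operation: H = {1, -1, i, -i}, so |H| = 4.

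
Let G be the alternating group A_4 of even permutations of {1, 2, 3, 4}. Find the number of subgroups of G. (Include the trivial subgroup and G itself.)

10

|G| = 12, so by Lagrange every subgroup order divides 12. Divisors: 1, 2, 3, 4, 6, 12.
Subgroups by order — order 1: 1; order 2: 3; order 3: 4; order 4: 1; order 6: 0; order 12: 1.
Total: 1 + 3 + 4 + 1 + 0 + 1 = 10.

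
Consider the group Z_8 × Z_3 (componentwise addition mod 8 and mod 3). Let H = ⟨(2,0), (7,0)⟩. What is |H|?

|⟨(2,0)⟩| = 4 and |⟨(7,0)⟩| = 8, so |H| is a multiple of lcm(4, 8) = 8 and divides |G| = 24.
Closing under the operation: H = {(0,0), (1,0), (2,0), (3,0), (4,0), (5,0), (6,0), (7,0)}, so |H| = 8.

8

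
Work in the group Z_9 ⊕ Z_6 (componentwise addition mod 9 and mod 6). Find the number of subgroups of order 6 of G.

|G| = 54 and 6 | 54, so subgroups of order 6 are possible by Lagrange.
The subgroups of order 6 are: {(0,0), (0,1), (0,2), (0,3), (0,4), (0,5)}; {(0,0), (0,3), (3,0), (3,3), (6,0), (6,3)}; {(0,0), (0,3), (3,1), (3,4), (6,2), (6,5)}; {(0,0), (0,3), (3,2), (3,5), (6,1), (6,4)}.
So G has 4 subgroups of order 6.

4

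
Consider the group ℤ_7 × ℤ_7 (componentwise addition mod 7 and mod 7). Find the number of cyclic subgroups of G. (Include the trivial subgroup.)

Group the elements of G by the cyclic subgroup they generate; each cyclic subgroup of order d accounts for φ(d) elements.
Cyclic subgroups by order — order 1: 1; order 7: 8.
Total: 9.

9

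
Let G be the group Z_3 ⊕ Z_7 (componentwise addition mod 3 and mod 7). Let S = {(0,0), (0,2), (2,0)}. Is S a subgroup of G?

No

(0,2) ∈ S but its inverse (0,5) ∉ S, so S is not a subgroup.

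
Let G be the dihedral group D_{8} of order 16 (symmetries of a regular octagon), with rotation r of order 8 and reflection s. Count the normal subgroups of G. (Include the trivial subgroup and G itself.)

7

G has 19 subgroups. Checking conjugation-invariance by order — order 1: 1/1 normal; order 2: 1/9 normal; order 4: 1/5 normal; order 8: 3/3 normal; order 16: 1/1 normal.
Total normal subgroups: 7.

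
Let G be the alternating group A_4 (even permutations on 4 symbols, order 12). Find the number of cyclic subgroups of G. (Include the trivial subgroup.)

8

A cyclic subgroup of order d is generated by each of its φ(d) elements of order d, so the cyclic subgroups of order d number (#elements of order d)/φ(d).
Cyclic subgroups by order — order 1: 1; order 2: 3; order 3: 4.
Total: 8.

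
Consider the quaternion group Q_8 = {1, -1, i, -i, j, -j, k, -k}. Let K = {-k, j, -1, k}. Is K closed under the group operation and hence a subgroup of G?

The identity 1 ∉ K, so K is not a subgroup.

No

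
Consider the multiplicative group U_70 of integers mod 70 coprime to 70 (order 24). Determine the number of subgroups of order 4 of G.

|G| = 24 and 4 | 24, so subgroups of order 4 are possible by Lagrange.
The subgroups of order 4 are: {1, 13, 27, 29}; {1, 29, 41, 69}; {1, 29, 43, 57}.
So G has 3 subgroups of order 4.

3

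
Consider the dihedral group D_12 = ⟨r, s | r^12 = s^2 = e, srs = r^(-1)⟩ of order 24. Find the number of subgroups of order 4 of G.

7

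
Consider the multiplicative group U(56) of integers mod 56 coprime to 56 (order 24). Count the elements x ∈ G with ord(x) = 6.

14

Enumerating element orders in G gives 14 elements of order 6.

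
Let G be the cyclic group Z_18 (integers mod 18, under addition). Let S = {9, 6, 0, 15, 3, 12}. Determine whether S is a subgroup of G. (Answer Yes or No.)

|S| = 6 divides |G| = 18, consistent with Lagrange.
S contains the identity, every element's inverse is in S, and S is closed under +: it is a subgroup.
In fact S = ⟨3⟩.

Yes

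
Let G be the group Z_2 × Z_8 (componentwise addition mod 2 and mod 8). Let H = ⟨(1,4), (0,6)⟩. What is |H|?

8

|⟨(1,4)⟩| = 2 and |⟨(0,6)⟩| = 4, so |H| is a multiple of lcm(2, 4) = 4 and divides |G| = 16.
Closing under the operation: H = {(0,0), (0,2), (0,4), (0,6), (1,0), (1,2), (1,4), (1,6)}, so |H| = 8.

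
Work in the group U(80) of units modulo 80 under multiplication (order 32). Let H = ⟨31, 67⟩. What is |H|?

|⟨31⟩| = 2 and |⟨67⟩| = 4, so |H| is a multiple of lcm(2, 4) = 4 and divides |G| = 32.
Closing under the operation: H = {1, 9, 31, 39, 43, 53, 67, 77}, so |H| = 8.

8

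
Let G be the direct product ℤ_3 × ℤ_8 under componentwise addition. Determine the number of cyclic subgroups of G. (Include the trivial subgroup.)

A cyclic subgroup of order d is generated by each of its φ(d) elements of order d, so the cyclic subgroups of order d number (#elements of order d)/φ(d).
Cyclic subgroups by order — order 1: 1; order 2: 1; order 3: 1; order 4: 1; order 6: 1; order 8: 1; order 12: 1; order 24: 1.
Total: 8.

8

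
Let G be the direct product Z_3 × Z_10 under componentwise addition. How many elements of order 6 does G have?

2

An element (a,b) has order lcm(ord(a), ord(b)); count pairs with lcm equal to 6.
Enumerating gives 2 such elements.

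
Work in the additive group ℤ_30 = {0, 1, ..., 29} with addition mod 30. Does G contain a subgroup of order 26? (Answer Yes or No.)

No

26 does not divide |G| = 30, so by Lagrange no subgroup of order 26 exists.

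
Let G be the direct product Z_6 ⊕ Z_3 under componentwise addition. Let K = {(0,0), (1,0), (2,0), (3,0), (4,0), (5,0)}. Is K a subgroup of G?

Yes

|K| = 6 divides |G| = 18, consistent with Lagrange.
K contains the identity, every element's inverse is in K, and K is closed under +: it is a subgroup.
In fact K = ⟨(5,0)⟩.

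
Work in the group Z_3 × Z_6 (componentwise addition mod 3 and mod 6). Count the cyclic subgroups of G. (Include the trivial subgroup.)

10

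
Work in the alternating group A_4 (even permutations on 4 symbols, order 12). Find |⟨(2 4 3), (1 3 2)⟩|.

|⟨(2 4 3)⟩| = 3 and |⟨(1 3 2)⟩| = 3, so |H| is a multiple of lcm(3, 3) = 3 and divides |G| = 12.
Closing {(2 4 3), (1 3 2)} under the group operation gives all of G, so |H| = 12.

12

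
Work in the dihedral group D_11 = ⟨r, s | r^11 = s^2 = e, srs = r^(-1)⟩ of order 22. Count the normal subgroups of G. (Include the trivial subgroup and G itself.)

G has 14 subgroups. Checking conjugation-invariance by order — order 1: 1/1 normal; order 2: 0/11 normal; order 11: 1/1 normal; order 22: 1/1 normal.
Total normal subgroups: 3.

3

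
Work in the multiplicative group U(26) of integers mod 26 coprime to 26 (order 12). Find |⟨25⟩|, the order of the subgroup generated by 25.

Compute successive powers of 25 mod 26: 25, 1; 25^2 ≡ 1 (mod 26).
So |⟨25⟩| = 2.

2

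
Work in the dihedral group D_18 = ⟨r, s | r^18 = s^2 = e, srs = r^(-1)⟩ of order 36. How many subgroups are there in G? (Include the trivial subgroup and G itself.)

45

|G| = 36, so by Lagrange every subgroup order divides 36. Divisors: 1, 2, 3, 4, 6, 9, 12, 18, 36.
Subgroups by order — order 1: 1; order 2: 19; order 3: 1; order 4: 9; order 6: 7; order 9: 1; order 12: 3; order 18: 3; order 36: 1.
Total: 1 + 19 + 1 + 9 + 7 + 1 + 3 + 3 + 1 = 45.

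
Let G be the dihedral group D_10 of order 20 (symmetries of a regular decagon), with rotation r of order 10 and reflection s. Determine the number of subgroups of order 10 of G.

|G| = 20 and 10 | 20, so subgroups of order 10 are possible by Lagrange.
The subgroups of order 10 are: {e, r, r^2, r^3, r^4, r^5, r^6, r^7, r^8, r^9}; {e, r^2, r^4, r^6, r^8, s, r^2s, r^4s, r^6s, r^8s}; {e, r^2, r^4, r^6, r^8, rs, r^3s, r^5s, r^7s, r^9s}.
So G has 3 subgroups of order 10.

3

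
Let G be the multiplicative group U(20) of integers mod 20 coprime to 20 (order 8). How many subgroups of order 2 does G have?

|G| = 8 and 2 | 8, so subgroups of order 2 are possible by Lagrange.
The subgroups of order 2 are: {1, 11}; {1, 19}; {1, 9}.
So G has 3 subgroups of order 2.

3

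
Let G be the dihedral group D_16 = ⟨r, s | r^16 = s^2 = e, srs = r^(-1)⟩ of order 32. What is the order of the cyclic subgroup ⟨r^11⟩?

Computing powers of r^11: the smallest k with (r^11)^k = e is k = 16.

16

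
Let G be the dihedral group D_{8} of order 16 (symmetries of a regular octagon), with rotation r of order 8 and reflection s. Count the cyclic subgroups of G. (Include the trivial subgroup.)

Group the elements of G by the cyclic subgroup they generate; each cyclic subgroup of order d accounts for φ(d) elements.
Cyclic subgroups by order — order 1: 1; order 2: 9; order 4: 1; order 8: 1.
Total: 12.

12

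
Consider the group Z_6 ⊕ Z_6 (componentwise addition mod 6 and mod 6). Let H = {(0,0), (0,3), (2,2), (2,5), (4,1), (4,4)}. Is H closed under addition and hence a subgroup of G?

Yes

|H| = 6 divides |G| = 36, consistent with Lagrange.
H contains the identity, every element's inverse is in H, and H is closed under +: it is a subgroup.
In fact H = ⟨(2,5)⟩.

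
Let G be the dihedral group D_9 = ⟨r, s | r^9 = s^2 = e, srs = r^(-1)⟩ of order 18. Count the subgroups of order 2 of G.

9

|G| = 18 and 2 | 18, so subgroups of order 2 are possible by Lagrange.
The subgroups of order 2 are: {e, r^2s}; {e, r^3s}; {e, r^4s}; {e, r^5s}; … (9 in all).
So G has 9 subgroups of order 2.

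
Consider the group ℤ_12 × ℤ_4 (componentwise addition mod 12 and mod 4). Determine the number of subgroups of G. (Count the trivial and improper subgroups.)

|G| = 48, so by Lagrange every subgroup order divides 48. Divisors: 1, 2, 3, 4, 6, 8, 12, 16, 24, 48.
Subgroups by order — order 1: 1; order 2: 3; order 3: 1; order 4: 7; order 6: 3; order 8: 3; order 12: 7; order 16: 1; order 24: 3; order 48: 1.
Total: 1 + 3 + 1 + 7 + 3 + 3 + 7 + 1 + 3 + 1 = 30.

30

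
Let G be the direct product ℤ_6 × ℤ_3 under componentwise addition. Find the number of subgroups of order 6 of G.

4

|G| = 18 and 6 | 18, so subgroups of order 6 are possible by Lagrange.
The subgroups of order 6 are: {(0,0), (0,1), (0,2), (3,0), (3,1), (3,2)}; {(0,0), (1,0), (2,0), (3,0), (4,0), (5,0)}; {(0,0), (1,1), (2,2), (3,0), (4,1), (5,2)}; {(0,0), (1,2), (2,1), (3,0), (4,2), (5,1)}.
So G has 4 subgroups of order 6.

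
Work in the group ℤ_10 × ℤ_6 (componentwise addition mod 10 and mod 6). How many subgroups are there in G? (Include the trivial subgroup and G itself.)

20

|G| = 60, so by Lagrange every subgroup order divides 60. Divisors: 1, 2, 3, 4, 5, 6, 10, 12, 15, 20, 30, 60.
Subgroups by order — order 1: 1; order 2: 3; order 3: 1; order 4: 1; order 5: 1; order 6: 3; order 10: 3; order 12: 1; order 15: 1; order 20: 1; order 30: 3; order 60: 1.
Total: 1 + 3 + 1 + 1 + 1 + 3 + 3 + 1 + 1 + 1 + 3 + 1 = 20.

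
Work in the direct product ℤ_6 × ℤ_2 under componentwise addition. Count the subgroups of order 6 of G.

3

|G| = 12 and 6 | 12, so subgroups of order 6 are possible by Lagrange.
The subgroups of order 6 are: {(0,0), (0,1), (2,0), (2,1), (4,0), (4,1)}; {(0,0), (1,0), (2,0), (3,0), (4,0), (5,0)}; {(0,0), (1,1), (2,0), (3,1), (4,0), (5,1)}.
So G has 3 subgroups of order 6.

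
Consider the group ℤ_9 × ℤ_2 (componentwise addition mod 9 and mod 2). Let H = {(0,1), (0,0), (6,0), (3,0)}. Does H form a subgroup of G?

|H| = 4 does not divide |G| = 18, so by Lagrange H is not a subgroup.

No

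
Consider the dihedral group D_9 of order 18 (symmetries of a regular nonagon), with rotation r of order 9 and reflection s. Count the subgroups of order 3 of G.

|G| = 18 and 3 | 18, so subgroups of order 3 are possible by Lagrange.
The subgroups of order 3 are: {e, r^3, r^6}.
So G has 1 subgroup of order 3.

1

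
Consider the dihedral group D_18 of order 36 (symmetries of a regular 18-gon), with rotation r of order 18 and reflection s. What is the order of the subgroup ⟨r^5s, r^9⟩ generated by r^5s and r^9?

|⟨r^5s⟩| = 2 and |⟨r^9⟩| = 2, so |H| is a multiple of lcm(2, 2) = 2 and divides |G| = 36.
Closing under the operation: H = {e, r^9, r^5s, r^14s}, so |H| = 4.

4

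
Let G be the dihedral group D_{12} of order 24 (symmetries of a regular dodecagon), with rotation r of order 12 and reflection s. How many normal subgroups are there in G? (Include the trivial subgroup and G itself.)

9

G has 34 subgroups. Checking conjugation-invariance by order — order 1: 1/1 normal; order 2: 1/13 normal; order 3: 1/1 normal; order 4: 1/7 normal; order 6: 1/5 normal; order 8: 0/3 normal; order 12: 3/3 normal; order 24: 1/1 normal.
Total normal subgroups: 9.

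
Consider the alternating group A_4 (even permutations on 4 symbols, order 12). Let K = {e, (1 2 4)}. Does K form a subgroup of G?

No

(1 2 4) ∈ K but its inverse (1 4 2) ∉ K, so K is not a subgroup.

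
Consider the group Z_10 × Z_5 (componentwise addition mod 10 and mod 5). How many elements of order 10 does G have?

24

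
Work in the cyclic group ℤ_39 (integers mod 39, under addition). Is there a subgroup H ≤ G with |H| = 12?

12 does not divide |G| = 39, so by Lagrange no subgroup of order 12 exists.

No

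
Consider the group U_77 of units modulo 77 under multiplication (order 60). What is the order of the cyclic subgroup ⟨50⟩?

10

Compute successive powers of 50 mod 77: 50, 36, 29, 64, 43, 71, 8, 15, …; 50^10 ≡ 1 (mod 77).
So |⟨50⟩| = 10.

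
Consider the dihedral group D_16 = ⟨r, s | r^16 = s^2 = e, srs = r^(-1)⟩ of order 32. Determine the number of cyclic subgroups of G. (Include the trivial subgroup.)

21

A cyclic subgroup of order d is generated by each of its φ(d) elements of order d, so the cyclic subgroups of order d number (#elements of order d)/φ(d).
Cyclic subgroups by order — order 1: 1; order 2: 17; order 4: 1; order 8: 1; order 16: 1.
Total: 21.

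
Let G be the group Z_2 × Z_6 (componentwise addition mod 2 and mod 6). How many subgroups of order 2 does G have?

|G| = 12 and 2 | 12, so subgroups of order 2 are possible by Lagrange.
The subgroups of order 2 are: {(0,0), (0,3)}; {(0,0), (1,0)}; {(0,0), (1,3)}.
So G has 3 subgroups of order 2.

3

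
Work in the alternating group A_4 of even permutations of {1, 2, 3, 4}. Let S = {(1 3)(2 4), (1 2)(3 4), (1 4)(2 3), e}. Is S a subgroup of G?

Yes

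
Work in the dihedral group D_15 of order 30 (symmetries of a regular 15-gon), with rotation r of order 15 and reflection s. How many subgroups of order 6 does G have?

|G| = 30 and 6 | 30, so subgroups of order 6 are possible by Lagrange.
The subgroups of order 6 are: {e, r^5, r^10, s, r^5s, r^10s}; {e, r^5, r^10, rs, r^6s, r^11s}; {e, r^5, r^10, r^2s, r^7s, r^12s}; {e, r^5, r^10, r^3s, r^8s, r^13s}; … (5 in all).
So G has 5 subgroups of order 6.

5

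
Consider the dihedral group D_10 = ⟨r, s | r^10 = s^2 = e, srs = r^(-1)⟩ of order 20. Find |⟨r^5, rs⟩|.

|⟨r^5⟩| = 2 and |⟨rs⟩| = 2, so |H| is a multiple of lcm(2, 2) = 2 and divides |G| = 20.
Closing under the operation: H = {e, r^5, rs, r^6s}, so |H| = 4.

4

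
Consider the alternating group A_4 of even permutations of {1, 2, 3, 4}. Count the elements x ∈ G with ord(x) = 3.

The elements of order 3 are: (2 3 4), (2 4 3), (1 2 3), (1 2 4), (1 3 2), (1 3 4), (1 4 2), (1 4 3).
That's 8.

8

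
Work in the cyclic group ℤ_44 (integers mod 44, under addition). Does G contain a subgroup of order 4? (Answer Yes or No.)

Yes

4 | 44. A subgroup of order 4 is {0, 11, 22, 33}.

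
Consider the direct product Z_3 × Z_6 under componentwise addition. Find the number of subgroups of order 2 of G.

1

|G| = 18 and 2 | 18, so subgroups of order 2 are possible by Lagrange.
The subgroups of order 2 are: {(0,0), (0,3)}.
So G has 1 subgroup of order 2.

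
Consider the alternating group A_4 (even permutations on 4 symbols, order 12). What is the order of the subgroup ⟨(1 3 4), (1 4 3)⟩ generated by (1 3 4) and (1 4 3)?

|⟨(1 3 4)⟩| = 3 and |⟨(1 4 3)⟩| = 3, so |H| is a multiple of lcm(3, 3) = 3 and divides |G| = 12.
Closing under the operation: H = {e, (1 3 4), (1 4 3)}, so |H| = 3.

3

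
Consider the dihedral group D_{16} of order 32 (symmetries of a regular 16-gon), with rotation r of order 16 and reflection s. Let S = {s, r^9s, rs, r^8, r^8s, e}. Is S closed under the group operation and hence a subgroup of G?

No

|S| = 6 does not divide |G| = 32, so by Lagrange S is not a subgroup.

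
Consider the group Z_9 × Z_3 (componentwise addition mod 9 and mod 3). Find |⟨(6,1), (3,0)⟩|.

9

|⟨(6,1)⟩| = 3 and |⟨(3,0)⟩| = 3, so |H| is a multiple of lcm(3, 3) = 3 and divides |G| = 27.
Closing under the operation: H = {(0,0), (0,1), (0,2), (3,0), (3,1), (3,2), (6,0), (6,1), (6,2)}, so |H| = 9.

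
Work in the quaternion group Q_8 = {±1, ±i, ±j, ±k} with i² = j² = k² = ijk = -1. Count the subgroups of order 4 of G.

3

|G| = 8 and 4 | 8, so subgroups of order 4 are possible by Lagrange.
The subgroups of order 4 are: {1, -1, i, -i}; {1, -1, j, -j}; {1, -1, k, -k}.
So G has 3 subgroups of order 4.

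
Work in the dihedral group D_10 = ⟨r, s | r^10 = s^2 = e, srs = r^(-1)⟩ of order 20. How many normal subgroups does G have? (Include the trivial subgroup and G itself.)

7

G has 22 subgroups. Checking conjugation-invariance by order — order 1: 1/1 normal; order 2: 1/11 normal; order 4: 0/5 normal; order 5: 1/1 normal; order 10: 3/3 normal; order 20: 1/1 normal.
Total normal subgroups: 7.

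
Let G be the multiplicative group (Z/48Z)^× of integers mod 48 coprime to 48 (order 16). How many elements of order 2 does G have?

7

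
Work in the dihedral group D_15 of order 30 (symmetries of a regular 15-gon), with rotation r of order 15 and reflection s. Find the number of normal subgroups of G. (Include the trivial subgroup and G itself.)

5

G has 28 subgroups. Checking conjugation-invariance by order — order 1: 1/1 normal; order 2: 0/15 normal; order 3: 1/1 normal; order 5: 1/1 normal; order 6: 0/5 normal; order 10: 0/3 normal; order 15: 1/1 normal; order 30: 1/1 normal.
Total normal subgroups: 5.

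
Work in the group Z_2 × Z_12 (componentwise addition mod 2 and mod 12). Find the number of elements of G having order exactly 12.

8

An element (a,b) has order lcm(ord(a), ord(b)); count pairs with lcm equal to 12.
Enumerating gives 8 such elements.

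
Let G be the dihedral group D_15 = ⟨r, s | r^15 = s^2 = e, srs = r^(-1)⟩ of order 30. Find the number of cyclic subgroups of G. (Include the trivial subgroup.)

A cyclic subgroup of order d is generated by each of its φ(d) elements of order d, so the cyclic subgroups of order d number (#elements of order d)/φ(d).
Cyclic subgroups by order — order 1: 1; order 2: 15; order 3: 1; order 5: 1; order 15: 1.
Total: 19.

19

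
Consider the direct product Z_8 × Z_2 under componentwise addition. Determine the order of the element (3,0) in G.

The order of (3,0) in Z_8 × Z_2 is lcm(ord(3) in Z_8, ord(0) in Z_2).
ord(3) = 8 and ord(0) = 1, so |⟨(3,0)⟩| = lcm(8, 1) = 8.

8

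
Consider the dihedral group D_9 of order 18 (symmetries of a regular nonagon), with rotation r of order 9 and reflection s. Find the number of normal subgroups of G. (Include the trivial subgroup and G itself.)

G has 16 subgroups. Checking conjugation-invariance by order — order 1: 1/1 normal; order 2: 0/9 normal; order 3: 1/1 normal; order 6: 0/3 normal; order 9: 1/1 normal; order 18: 1/1 normal.
Total normal subgroups: 4.

4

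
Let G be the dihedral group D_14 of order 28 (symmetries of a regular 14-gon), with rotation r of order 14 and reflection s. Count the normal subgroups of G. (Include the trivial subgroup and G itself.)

G has 28 subgroups. Checking conjugation-invariance by order — order 1: 1/1 normal; order 2: 1/15 normal; order 4: 0/7 normal; order 7: 1/1 normal; order 14: 3/3 normal; order 28: 1/1 normal.
Total normal subgroups: 7.

7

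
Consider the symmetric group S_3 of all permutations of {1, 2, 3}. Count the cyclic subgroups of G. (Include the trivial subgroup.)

A cyclic subgroup of order d is generated by each of its φ(d) elements of order d, so the cyclic subgroups of order d number (#elements of order d)/φ(d).
Cyclic subgroups by order — order 1: 1; order 2: 3; order 3: 1.
Total: 5.

5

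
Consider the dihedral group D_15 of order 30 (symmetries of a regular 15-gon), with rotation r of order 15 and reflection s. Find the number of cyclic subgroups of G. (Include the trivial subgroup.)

19

A cyclic subgroup of order d is generated by each of its φ(d) elements of order d, so the cyclic subgroups of order d number (#elements of order d)/φ(d).
Cyclic subgroups by order — order 1: 1; order 2: 15; order 3: 1; order 5: 1; order 15: 1.
Total: 19.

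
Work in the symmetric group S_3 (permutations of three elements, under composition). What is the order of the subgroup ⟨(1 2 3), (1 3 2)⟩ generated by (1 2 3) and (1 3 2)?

3

|⟨(1 2 3)⟩| = 3 and |⟨(1 3 2)⟩| = 3, so |H| is a multiple of lcm(3, 3) = 3 and divides |G| = 6.
Closing under the operation: H = {e, (1 2 3), (1 3 2)}, so |H| = 3.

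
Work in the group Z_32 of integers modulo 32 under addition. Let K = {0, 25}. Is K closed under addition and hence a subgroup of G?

No

25 ∈ K but its inverse 7 ∉ K, so K is not a subgroup.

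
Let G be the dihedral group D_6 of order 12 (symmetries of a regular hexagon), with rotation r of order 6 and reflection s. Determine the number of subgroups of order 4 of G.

3

|G| = 12 and 4 | 12, so subgroups of order 4 are possible by Lagrange.
The subgroups of order 4 are: {e, r^3, r^2s, r^5s}; {e, r^3, s, r^3s}; {e, r^3, rs, r^4s}.
So G has 3 subgroups of order 4.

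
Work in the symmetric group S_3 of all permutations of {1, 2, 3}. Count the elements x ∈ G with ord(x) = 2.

The elements of order 2 are: (2 3), (1 2), (1 3).
That's 3.

3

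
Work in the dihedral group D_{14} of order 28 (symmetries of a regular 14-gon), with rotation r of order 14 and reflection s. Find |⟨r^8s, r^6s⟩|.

14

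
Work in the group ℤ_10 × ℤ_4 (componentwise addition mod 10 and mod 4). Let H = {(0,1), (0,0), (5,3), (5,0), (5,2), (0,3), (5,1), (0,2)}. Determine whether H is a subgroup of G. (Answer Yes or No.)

|H| = 8 divides |G| = 40, consistent with Lagrange.
H contains the identity, every element's inverse is in H, and H is closed under +: it is a subgroup.

Yes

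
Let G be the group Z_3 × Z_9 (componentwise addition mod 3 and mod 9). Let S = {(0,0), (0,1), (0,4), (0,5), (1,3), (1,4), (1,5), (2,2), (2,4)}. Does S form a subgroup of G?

No

(0,1) ∈ S but its inverse (0,8) ∉ S, so S is not a subgroup.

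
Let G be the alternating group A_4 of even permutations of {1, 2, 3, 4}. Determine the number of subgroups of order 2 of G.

|G| = 12 and 2 | 12, so subgroups of order 2 are possible by Lagrange.
The subgroups of order 2 are: {e, (1 2)(3 4)}; {e, (1 3)(2 4)}; {e, (1 4)(2 3)}.
So G has 3 subgroups of order 2.

3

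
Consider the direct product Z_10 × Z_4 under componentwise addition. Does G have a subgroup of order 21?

No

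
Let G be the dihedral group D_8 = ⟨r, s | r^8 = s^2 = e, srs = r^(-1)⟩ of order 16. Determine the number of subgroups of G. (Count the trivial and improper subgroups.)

19

|G| = 16, so by Lagrange every subgroup order divides 16. Divisors: 1, 2, 4, 8, 16.
Subgroups by order — order 1: 1; order 2: 9; order 4: 5; order 8: 3; order 16: 1.
Total: 1 + 9 + 5 + 3 + 1 = 19.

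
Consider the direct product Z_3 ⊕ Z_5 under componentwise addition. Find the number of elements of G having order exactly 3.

An element (a,b) has order lcm(ord(a), ord(b)); count pairs with lcm equal to 3.
Enumerating gives 2 such elements.

2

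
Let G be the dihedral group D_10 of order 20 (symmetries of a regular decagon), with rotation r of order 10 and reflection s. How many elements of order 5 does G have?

The elements of order 5 are: r^2, r^4, r^6, r^8.
That's 4.

4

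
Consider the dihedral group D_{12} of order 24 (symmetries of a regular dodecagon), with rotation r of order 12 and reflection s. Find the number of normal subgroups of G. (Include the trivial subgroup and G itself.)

G has 34 subgroups. Checking conjugation-invariance by order — order 1: 1/1 normal; order 2: 1/13 normal; order 3: 1/1 normal; order 4: 1/7 normal; order 6: 1/5 normal; order 8: 0/3 normal; order 12: 3/3 normal; order 24: 1/1 normal.
Total normal subgroups: 9.

9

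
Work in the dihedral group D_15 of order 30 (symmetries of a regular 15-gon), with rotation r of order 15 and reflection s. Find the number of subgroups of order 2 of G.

15

|G| = 30 and 2 | 30, so subgroups of order 2 are possible by Lagrange.
The subgroups of order 2 are: {e, r^10s}; {e, r^11s}; {e, r^12s}; {e, r^13s}; … (15 in all).
So G has 15 subgroups of order 2.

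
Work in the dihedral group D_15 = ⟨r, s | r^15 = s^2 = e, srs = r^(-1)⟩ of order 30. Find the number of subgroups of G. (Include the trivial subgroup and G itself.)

|G| = 30, so by Lagrange every subgroup order divides 30. Divisors: 1, 2, 3, 5, 6, 10, 15, 30.
Subgroups by order — order 1: 1; order 2: 15; order 3: 1; order 5: 1; order 6: 5; order 10: 3; order 15: 1; order 30: 1.
Total: 1 + 15 + 1 + 1 + 5 + 3 + 1 + 1 = 28.

28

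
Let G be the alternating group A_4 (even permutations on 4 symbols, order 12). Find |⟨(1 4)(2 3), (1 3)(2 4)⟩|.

4

|⟨(1 4)(2 3)⟩| = 2 and |⟨(1 3)(2 4)⟩| = 2, so |H| is a multiple of lcm(2, 2) = 2 and divides |G| = 12.
Closing under the operation: H = {e, (1 2)(3 4), (1 3)(2 4), (1 4)(2 3)}, so |H| = 4.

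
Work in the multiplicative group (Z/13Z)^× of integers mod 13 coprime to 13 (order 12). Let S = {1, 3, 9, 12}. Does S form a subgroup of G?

Closure fails: 3 · 12 = 10 ∉ S. So S is not a subgroup.

No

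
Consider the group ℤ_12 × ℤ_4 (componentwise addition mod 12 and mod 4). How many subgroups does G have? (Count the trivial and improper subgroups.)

30

|G| = 48, so by Lagrange every subgroup order divides 48. Divisors: 1, 2, 3, 4, 6, 8, 12, 16, 24, 48.
Subgroups by order — order 1: 1; order 2: 3; order 3: 1; order 4: 7; order 6: 3; order 8: 3; order 12: 7; order 16: 1; order 24: 3; order 48: 1.
Total: 1 + 3 + 1 + 7 + 3 + 3 + 7 + 1 + 3 + 1 = 30.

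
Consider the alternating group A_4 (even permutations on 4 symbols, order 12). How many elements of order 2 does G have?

3

The elements of order 2 are: (1 2)(3 4), (1 3)(2 4), (1 4)(2 3).
That's 3.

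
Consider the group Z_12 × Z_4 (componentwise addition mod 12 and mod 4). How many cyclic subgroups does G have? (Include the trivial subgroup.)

20

Group the elements of G by the cyclic subgroup they generate; each cyclic subgroup of order d accounts for φ(d) elements.
Cyclic subgroups by order — order 1: 1; order 2: 3; order 3: 1; order 4: 6; order 6: 3; order 12: 6.
Total: 20.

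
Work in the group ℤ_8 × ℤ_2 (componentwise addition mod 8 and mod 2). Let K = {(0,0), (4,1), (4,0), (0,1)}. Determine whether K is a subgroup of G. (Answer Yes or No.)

Yes

|K| = 4 divides |G| = 16, consistent with Lagrange.
K contains the identity, every element's inverse is in K, and K is closed under +: it is a subgroup.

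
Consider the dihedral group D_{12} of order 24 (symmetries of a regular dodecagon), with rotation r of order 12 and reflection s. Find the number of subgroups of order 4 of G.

|G| = 24 and 4 | 24, so subgroups of order 4 are possible by Lagrange.
The subgroups of order 4 are: {e, r^6, r^4s, r^10s}; {e, r^6, r^5s, r^11s}; {e, r^6, r^2s, r^8s}; {e, r^3, r^6, r^9}; … (7 in all).
So G has 7 subgroups of order 4.

7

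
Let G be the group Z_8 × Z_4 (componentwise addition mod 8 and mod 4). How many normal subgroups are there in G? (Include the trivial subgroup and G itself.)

G is abelian, so every subgroup is normal.
G has 22 subgroups in total, hence 22 normal subgroups.

22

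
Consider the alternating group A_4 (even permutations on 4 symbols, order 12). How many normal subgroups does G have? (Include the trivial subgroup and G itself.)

3

G has 10 subgroups. Checking conjugation-invariance by order — order 1: 1/1 normal; order 2: 0/3 normal; order 3: 0/4 normal; order 4: 1/1 normal; order 12: 1/1 normal.
Total normal subgroups: 3.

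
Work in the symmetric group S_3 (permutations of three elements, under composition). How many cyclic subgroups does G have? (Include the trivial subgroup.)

5

Each element a generates a cyclic subgroup ⟨a⟩; distinct elements may generate the same one (a cyclic group of order d has φ(d) generators).
Cyclic subgroups by order — order 1: 1; order 2: 3; order 3: 1.
Total: 5.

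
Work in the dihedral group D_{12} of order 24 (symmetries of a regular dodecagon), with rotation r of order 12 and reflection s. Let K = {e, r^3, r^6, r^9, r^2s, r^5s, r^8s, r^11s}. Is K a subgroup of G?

|K| = 8 divides |G| = 24, consistent with Lagrange.
K contains the identity, every element's inverse is in K, and K is closed under ·: it is a subgroup.

Yes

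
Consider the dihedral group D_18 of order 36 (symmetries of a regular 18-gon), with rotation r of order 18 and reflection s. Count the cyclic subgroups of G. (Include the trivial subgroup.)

Each element a generates a cyclic subgroup ⟨a⟩; distinct elements may generate the same one (a cyclic group of order d has φ(d) generators).
Cyclic subgroups by order — order 1: 1; order 2: 19; order 3: 1; order 6: 1; order 9: 1; order 18: 1.
Total: 24.

24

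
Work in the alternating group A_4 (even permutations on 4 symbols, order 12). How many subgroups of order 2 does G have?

|G| = 12 and 2 | 12, so subgroups of order 2 are possible by Lagrange.
The subgroups of order 2 are: {e, (1 2)(3 4)}; {e, (1 3)(2 4)}; {e, (1 4)(2 3)}.
So G has 3 subgroups of order 2.

3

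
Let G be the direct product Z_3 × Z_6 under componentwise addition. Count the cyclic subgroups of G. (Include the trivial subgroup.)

10

A cyclic subgroup of order d is generated by each of its φ(d) elements of order d, so the cyclic subgroups of order d number (#elements of order d)/φ(d).
Cyclic subgroups by order — order 1: 1; order 2: 1; order 3: 4; order 6: 4.
Total: 10.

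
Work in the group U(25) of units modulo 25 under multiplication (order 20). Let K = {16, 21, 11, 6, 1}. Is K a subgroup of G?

Yes

|K| = 5 divides |G| = 20, consistent with Lagrange.
K contains the identity, every element's inverse is in K, and K is closed under ·: it is a subgroup.
In fact K = ⟨16⟩.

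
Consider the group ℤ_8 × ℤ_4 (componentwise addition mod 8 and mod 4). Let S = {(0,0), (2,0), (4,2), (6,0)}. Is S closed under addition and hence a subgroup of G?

No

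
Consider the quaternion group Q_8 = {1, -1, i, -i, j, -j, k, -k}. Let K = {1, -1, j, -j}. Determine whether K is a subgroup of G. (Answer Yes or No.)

Yes

|K| = 4 divides |G| = 8, consistent with Lagrange.
K contains the identity, every element's inverse is in K, and K is closed under ·: it is a subgroup.
In fact K = ⟨j⟩.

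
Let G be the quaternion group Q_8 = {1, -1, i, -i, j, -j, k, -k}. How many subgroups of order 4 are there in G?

|G| = 8 and 4 | 8, so subgroups of order 4 are possible by Lagrange.
The subgroups of order 4 are: {1, -1, i, -i}; {1, -1, j, -j}; {1, -1, k, -k}.
So G has 3 subgroups of order 4.

3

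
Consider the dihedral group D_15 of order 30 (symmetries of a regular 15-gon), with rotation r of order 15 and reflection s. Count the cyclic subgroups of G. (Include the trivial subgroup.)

Each element a generates a cyclic subgroup ⟨a⟩; distinct elements may generate the same one (a cyclic group of order d has φ(d) generators).
Cyclic subgroups by order — order 1: 1; order 2: 15; order 3: 1; order 5: 1; order 15: 1.
Total: 19.

19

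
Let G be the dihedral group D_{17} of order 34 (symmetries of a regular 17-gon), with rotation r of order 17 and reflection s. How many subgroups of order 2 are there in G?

17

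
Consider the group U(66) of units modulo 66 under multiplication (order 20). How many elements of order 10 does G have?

Enumerating element orders in G gives 12 elements of order 10.

12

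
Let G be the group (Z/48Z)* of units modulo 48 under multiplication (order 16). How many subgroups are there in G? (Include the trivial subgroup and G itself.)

|G| = 16, so by Lagrange every subgroup order divides 16. Divisors: 1, 2, 4, 8, 16.
Subgroups by order — order 1: 1; order 2: 7; order 4: 11; order 8: 7; order 16: 1.
Total: 1 + 7 + 11 + 7 + 1 = 27.

27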